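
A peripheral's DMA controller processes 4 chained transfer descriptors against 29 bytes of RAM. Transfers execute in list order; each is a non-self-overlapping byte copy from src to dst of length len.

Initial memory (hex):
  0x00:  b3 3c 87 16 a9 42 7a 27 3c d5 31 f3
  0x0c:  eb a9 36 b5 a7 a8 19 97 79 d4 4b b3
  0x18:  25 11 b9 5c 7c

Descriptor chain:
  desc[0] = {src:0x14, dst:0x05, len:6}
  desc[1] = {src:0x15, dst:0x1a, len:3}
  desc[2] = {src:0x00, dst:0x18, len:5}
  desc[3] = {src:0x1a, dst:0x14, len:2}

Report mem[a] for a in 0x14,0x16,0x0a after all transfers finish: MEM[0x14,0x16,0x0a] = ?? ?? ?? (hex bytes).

D0: mem[0x05..0x0a] <- [79 d4 4b b3 25 11]
D1: mem[0x1a..0x1c] <- [d4 4b b3]
D2: mem[0x18..0x1c] <- [b3 3c 87 16 a9]
D3: mem[0x14..0x15] <- [87 16]
query mem[0x14]=0x87, mem[0x16]=0x4b, mem[0x0a]=0x11

MEM[0x14,0x16,0x0a] = 87 4b 11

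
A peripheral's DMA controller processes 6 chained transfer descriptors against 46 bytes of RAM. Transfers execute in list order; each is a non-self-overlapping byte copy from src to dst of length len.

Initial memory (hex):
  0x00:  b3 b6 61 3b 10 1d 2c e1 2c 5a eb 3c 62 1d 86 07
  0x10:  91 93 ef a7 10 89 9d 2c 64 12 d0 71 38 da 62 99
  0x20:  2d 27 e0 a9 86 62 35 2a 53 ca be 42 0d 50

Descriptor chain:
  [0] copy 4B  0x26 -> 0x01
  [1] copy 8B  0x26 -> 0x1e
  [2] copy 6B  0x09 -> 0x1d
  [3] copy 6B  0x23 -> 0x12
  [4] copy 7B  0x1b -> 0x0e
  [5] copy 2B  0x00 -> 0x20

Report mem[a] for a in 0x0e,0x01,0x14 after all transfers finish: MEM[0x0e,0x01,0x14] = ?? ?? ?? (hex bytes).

MEM[0x0e,0x01,0x14] = 71 35 1d

[0] 0x26->0x01 len=4 : 35 2a 53 ca
[1] 0x26->0x1e len=8 : 35 2a 53 ca be 42 0d 50
[2] 0x09->0x1d len=6 : 5a eb 3c 62 1d 86
[3] 0x23->0x12 len=6 : 42 0d 50 35 2a 53
[4] 0x1b->0x0e len=7 : 71 38 5a eb 3c 62 1d
[5] 0x00->0x20 len=2 : b3 35
query mem[0x0e]=0x71, mem[0x01]=0x35, mem[0x14]=0x1d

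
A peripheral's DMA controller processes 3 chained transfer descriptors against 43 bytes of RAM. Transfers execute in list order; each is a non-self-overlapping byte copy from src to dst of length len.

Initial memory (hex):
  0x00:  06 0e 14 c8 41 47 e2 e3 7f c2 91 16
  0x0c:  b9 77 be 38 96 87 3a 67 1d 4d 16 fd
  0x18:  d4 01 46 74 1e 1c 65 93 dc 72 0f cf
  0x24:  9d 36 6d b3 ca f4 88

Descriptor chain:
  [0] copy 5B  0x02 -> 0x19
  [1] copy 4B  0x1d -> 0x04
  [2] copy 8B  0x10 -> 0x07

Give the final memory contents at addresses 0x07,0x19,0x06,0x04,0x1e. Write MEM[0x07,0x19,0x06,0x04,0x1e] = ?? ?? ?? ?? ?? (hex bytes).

[0] 0x02->0x19 len=5 : 14 c8 41 47 e2
[1] 0x1d->0x04 len=4 : e2 65 93 dc
[2] 0x10->0x07 len=8 : 96 87 3a 67 1d 4d 16 fd
query mem[0x07]=0x96, mem[0x19]=0x14, mem[0x06]=0x93, mem[0x04]=0xe2, mem[0x1e]=0x65

MEM[0x07,0x19,0x06,0x04,0x1e] = 96 14 93 e2 65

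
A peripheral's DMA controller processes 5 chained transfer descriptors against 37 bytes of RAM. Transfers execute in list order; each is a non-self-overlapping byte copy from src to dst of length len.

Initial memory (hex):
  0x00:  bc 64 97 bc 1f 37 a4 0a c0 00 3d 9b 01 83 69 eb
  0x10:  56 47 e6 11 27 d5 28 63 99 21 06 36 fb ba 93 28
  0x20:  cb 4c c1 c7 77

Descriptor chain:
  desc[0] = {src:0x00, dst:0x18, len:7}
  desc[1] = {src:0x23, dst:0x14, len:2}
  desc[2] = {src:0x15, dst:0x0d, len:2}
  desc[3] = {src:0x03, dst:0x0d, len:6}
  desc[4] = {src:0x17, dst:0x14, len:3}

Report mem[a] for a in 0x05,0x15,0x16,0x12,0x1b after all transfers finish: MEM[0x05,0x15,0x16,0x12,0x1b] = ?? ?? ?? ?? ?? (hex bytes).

#0 dst[0x18+7] := {0xbc,0x64,0x97,0xbc,0x1f,0x37,0xa4}
#1 dst[0x14+2] := {0xc7,0x77}
#2 dst[0x0d+2] := {0x77,0x28}
#3 dst[0x0d+6] := {0xbc,0x1f,0x37,0xa4,0x0a,0xc0}
#4 dst[0x14+3] := {0x63,0xbc,0x64}
query mem[0x05]=0x37, mem[0x15]=0xbc, mem[0x16]=0x64, mem[0x12]=0xc0, mem[0x1b]=0xbc

MEM[0x05,0x15,0x16,0x12,0x1b] = 37 bc 64 c0 bc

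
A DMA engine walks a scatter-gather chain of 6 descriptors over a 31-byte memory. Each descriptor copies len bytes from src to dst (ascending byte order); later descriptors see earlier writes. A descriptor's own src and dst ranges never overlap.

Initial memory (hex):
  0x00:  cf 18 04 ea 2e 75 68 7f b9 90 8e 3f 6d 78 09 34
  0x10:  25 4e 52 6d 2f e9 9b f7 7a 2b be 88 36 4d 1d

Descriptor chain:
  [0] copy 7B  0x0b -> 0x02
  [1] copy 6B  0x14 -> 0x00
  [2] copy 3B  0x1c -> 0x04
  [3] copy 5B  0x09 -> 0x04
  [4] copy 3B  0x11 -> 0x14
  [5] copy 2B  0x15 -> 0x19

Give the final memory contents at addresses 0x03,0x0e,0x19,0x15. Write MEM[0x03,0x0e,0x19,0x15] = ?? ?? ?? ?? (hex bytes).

D0: mem[0x02..0x08] <- [3f 6d 78 09 34 25 4e]
D1: mem[0x00..0x05] <- [2f e9 9b f7 7a 2b]
D2: mem[0x04..0x06] <- [36 4d 1d]
D3: mem[0x04..0x08] <- [90 8e 3f 6d 78]
D4: mem[0x14..0x16] <- [4e 52 6d]
D5: mem[0x19..0x1a] <- [52 6d]
query mem[0x03]=0xf7, mem[0x0e]=0x09, mem[0x19]=0x52, mem[0x15]=0x52

MEM[0x03,0x0e,0x19,0x15] = f7 09 52 52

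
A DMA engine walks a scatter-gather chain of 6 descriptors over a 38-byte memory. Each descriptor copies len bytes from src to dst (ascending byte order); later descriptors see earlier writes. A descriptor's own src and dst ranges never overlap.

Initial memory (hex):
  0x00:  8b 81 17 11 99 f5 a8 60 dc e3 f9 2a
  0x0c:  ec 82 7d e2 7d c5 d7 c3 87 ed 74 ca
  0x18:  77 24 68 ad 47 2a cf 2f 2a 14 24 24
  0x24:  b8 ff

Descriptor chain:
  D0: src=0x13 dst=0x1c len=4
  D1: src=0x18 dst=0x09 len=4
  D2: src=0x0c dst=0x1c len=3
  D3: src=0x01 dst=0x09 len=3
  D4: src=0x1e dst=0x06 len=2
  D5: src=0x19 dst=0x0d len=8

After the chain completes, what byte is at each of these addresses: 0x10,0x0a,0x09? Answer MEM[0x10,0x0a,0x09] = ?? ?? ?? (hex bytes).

MEM[0x10,0x0a,0x09] = ad 17 81

D0: mem[0x1c..0x1f] <- [c3 87 ed 74]
D1: mem[0x09..0x0c] <- [77 24 68 ad]
D2: mem[0x1c..0x1e] <- [ad 82 7d]
D3: mem[0x09..0x0b] <- [81 17 11]
D4: mem[0x06..0x07] <- [7d 74]
D5: mem[0x0d..0x14] <- [24 68 ad ad 82 7d 74 2a]
query mem[0x10]=0xad, mem[0x0a]=0x17, mem[0x09]=0x81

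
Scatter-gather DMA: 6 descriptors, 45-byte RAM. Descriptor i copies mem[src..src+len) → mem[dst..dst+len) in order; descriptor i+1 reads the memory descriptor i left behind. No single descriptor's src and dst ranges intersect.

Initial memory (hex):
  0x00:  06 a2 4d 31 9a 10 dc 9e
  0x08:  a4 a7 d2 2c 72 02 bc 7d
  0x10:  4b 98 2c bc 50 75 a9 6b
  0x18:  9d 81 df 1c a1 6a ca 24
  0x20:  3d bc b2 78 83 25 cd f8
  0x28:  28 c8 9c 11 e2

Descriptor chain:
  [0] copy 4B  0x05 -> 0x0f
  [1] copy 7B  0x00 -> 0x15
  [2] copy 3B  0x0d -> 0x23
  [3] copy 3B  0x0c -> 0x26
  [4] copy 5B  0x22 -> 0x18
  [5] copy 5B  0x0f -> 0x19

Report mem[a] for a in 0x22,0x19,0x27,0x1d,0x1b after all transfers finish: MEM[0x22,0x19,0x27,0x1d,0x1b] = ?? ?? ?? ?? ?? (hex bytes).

[0] 0x05->0x0f len=4 : 10 dc 9e a4
[1] 0x00->0x15 len=7 : 06 a2 4d 31 9a 10 dc
[2] 0x0d->0x23 len=3 : 02 bc 10
[3] 0x0c->0x26 len=3 : 72 02 bc
[4] 0x22->0x18 len=5 : b2 02 bc 10 72
[5] 0x0f->0x19 len=5 : 10 dc 9e a4 bc
query mem[0x22]=0xb2, mem[0x19]=0x10, mem[0x27]=0x02, mem[0x1d]=0xbc, mem[0x1b]=0x9e

MEM[0x22,0x19,0x27,0x1d,0x1b] = b2 10 02 bc 9e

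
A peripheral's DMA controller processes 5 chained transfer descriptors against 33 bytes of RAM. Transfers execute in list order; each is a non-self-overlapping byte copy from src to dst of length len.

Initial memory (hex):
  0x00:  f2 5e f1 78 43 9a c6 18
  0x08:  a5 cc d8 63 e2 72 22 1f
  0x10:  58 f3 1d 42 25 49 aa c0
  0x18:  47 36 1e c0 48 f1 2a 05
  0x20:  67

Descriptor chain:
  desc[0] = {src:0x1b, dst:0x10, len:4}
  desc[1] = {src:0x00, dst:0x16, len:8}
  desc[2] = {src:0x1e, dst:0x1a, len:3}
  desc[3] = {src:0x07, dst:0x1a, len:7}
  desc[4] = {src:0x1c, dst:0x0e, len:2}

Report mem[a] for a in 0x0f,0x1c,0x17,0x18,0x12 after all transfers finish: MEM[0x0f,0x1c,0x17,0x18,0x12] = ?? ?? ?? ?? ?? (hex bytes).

[0] 0x1b->0x10 len=4 : c0 48 f1 2a
[1] 0x00->0x16 len=8 : f2 5e f1 78 43 9a c6 18
[2] 0x1e->0x1a len=3 : 2a 05 67
[3] 0x07->0x1a len=7 : 18 a5 cc d8 63 e2 72
[4] 0x1c->0x0e len=2 : cc d8
query mem[0x0f]=0xd8, mem[0x1c]=0xcc, mem[0x17]=0x5e, mem[0x18]=0xf1, mem[0x12]=0xf1

MEM[0x0f,0x1c,0x17,0x18,0x12] = d8 cc 5e f1 f1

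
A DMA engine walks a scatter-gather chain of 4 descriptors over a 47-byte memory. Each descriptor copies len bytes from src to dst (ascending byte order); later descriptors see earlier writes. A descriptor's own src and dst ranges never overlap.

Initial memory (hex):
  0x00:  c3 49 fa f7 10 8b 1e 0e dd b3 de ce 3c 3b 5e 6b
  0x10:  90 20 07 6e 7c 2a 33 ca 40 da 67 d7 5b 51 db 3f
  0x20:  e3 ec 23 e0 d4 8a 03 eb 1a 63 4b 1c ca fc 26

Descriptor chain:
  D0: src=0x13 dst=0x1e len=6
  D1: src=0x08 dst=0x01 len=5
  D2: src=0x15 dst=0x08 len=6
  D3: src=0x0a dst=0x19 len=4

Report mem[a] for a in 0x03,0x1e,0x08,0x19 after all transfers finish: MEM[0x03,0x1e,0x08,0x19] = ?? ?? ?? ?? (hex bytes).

  after D0: wrote 6B at 0x1e = 6e7c2a33ca40
  after D1: wrote 5B at 0x01 = ddb3dece3c
  after D2: wrote 6B at 0x08 = 2a33ca40da67
  after D3: wrote 4B at 0x19 = ca40da67
query mem[0x03]=0xde, mem[0x1e]=0x6e, mem[0x08]=0x2a, mem[0x19]=0xca

MEM[0x03,0x1e,0x08,0x19] = de 6e 2a ca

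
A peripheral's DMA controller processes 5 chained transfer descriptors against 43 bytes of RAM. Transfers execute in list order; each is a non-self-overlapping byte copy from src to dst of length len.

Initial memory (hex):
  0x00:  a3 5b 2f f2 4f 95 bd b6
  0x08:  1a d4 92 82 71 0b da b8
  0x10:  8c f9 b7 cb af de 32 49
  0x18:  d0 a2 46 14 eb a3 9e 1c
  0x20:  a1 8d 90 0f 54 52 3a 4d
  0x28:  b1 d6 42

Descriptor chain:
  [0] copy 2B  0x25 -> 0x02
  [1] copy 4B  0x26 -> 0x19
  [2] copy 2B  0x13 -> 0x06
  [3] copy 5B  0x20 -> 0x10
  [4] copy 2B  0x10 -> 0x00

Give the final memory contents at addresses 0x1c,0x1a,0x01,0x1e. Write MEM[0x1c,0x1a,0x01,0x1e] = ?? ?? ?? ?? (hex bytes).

MEM[0x1c,0x1a,0x01,0x1e] = d6 4d 8d 9e

  after D0: wrote 2B at 0x02 = 523a
  after D1: wrote 4B at 0x19 = 3a4db1d6
  after D2: wrote 2B at 0x06 = cbaf
  after D3: wrote 5B at 0x10 = a18d900f54
  after D4: wrote 2B at 0x00 = a18d
query mem[0x1c]=0xd6, mem[0x1a]=0x4d, mem[0x01]=0x8d, mem[0x1e]=0x9e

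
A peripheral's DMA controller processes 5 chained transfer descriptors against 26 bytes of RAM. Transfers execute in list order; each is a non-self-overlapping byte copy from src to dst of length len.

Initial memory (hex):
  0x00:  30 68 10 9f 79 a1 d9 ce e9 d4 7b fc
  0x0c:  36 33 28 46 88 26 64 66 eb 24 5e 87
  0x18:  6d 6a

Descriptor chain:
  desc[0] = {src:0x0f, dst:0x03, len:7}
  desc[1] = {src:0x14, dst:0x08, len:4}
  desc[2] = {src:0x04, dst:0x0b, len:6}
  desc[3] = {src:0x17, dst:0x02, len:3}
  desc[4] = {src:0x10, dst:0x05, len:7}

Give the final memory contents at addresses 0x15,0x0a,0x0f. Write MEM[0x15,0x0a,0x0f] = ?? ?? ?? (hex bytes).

D0: mem[0x03..0x09] <- [46 88 26 64 66 eb 24]
D1: mem[0x08..0x0b] <- [eb 24 5e 87]
D2: mem[0x0b..0x10] <- [88 26 64 66 eb 24]
D3: mem[0x02..0x04] <- [87 6d 6a]
D4: mem[0x05..0x0b] <- [24 26 64 66 eb 24 5e]
query mem[0x15]=0x24, mem[0x0a]=0x24, mem[0x0f]=0xeb

MEM[0x15,0x0a,0x0f] = 24 24 eb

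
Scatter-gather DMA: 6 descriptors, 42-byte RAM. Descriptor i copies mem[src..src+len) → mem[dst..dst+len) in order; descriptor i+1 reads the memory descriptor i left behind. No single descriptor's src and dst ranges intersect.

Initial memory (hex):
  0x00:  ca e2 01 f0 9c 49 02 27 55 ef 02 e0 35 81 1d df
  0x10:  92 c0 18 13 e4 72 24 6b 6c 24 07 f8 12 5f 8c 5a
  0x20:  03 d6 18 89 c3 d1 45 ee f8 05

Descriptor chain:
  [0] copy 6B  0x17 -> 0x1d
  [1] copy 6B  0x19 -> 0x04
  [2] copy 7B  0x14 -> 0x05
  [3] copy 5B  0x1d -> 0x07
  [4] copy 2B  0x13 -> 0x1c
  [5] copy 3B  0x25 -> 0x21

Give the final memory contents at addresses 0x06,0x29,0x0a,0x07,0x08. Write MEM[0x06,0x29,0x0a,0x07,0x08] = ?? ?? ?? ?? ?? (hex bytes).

D0: mem[0x1d..0x22] <- [6b 6c 24 07 f8 12]
D1: mem[0x04..0x09] <- [24 07 f8 12 6b 6c]
D2: mem[0x05..0x0b] <- [e4 72 24 6b 6c 24 07]
D3: mem[0x07..0x0b] <- [6b 6c 24 07 f8]
D4: mem[0x1c..0x1d] <- [13 e4]
D5: mem[0x21..0x23] <- [d1 45 ee]
query mem[0x06]=0x72, mem[0x29]=0x05, mem[0x0a]=0x07, mem[0x07]=0x6b, mem[0x08]=0x6c

MEM[0x06,0x29,0x0a,0x07,0x08] = 72 05 07 6b 6c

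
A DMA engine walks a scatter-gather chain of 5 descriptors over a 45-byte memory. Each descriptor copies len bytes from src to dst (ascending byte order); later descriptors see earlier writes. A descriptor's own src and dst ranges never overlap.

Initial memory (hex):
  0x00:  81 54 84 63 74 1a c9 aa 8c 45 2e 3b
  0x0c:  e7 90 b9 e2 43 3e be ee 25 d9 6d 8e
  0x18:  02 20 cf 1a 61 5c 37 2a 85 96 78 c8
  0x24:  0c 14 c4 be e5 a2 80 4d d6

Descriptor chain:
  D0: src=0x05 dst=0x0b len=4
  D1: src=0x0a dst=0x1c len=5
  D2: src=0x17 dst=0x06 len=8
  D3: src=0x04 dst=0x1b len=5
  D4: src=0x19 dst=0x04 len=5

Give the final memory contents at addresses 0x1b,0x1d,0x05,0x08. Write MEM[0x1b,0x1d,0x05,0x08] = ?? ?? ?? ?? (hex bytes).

[0] 0x05->0x0b len=4 : 1a c9 aa 8c
[1] 0x0a->0x1c len=5 : 2e 1a c9 aa 8c
[2] 0x17->0x06 len=8 : 8e 02 20 cf 1a 2e 1a c9
[3] 0x04->0x1b len=5 : 74 1a 8e 02 20
[4] 0x19->0x04 len=5 : 20 cf 74 1a 8e
query mem[0x1b]=0x74, mem[0x1d]=0x8e, mem[0x05]=0xcf, mem[0x08]=0x8e

MEM[0x1b,0x1d,0x05,0x08] = 74 8e cf 8e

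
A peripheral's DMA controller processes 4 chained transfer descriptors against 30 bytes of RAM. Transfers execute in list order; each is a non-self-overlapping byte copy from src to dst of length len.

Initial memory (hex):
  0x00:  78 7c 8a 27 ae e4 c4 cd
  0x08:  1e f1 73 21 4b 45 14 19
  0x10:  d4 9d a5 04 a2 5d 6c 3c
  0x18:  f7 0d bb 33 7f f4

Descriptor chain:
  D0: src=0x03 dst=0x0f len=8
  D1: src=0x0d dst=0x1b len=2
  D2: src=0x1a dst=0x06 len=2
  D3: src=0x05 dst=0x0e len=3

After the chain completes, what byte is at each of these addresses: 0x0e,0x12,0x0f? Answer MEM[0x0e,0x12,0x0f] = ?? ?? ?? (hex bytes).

D0: mem[0x0f..0x16] <- [27 ae e4 c4 cd 1e f1 73]
D1: mem[0x1b..0x1c] <- [45 14]
D2: mem[0x06..0x07] <- [bb 45]
D3: mem[0x0e..0x10] <- [e4 bb 45]
query mem[0x0e]=0xe4, mem[0x12]=0xc4, mem[0x0f]=0xbb

MEM[0x0e,0x12,0x0f] = e4 c4 bb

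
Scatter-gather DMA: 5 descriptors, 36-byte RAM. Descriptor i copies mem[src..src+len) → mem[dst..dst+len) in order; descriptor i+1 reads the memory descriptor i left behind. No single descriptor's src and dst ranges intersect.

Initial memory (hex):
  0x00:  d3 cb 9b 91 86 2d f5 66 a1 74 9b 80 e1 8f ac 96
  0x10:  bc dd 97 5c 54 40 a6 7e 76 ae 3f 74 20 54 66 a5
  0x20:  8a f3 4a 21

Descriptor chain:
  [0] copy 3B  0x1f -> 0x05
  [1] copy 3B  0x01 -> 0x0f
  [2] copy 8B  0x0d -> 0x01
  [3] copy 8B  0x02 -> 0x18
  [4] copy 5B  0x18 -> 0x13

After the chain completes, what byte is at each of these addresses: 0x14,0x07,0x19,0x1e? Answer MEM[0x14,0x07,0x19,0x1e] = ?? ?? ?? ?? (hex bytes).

MEM[0x14,0x07,0x19,0x1e] = cb 5c cb 54

  after D0: wrote 3B at 0x05 = a58af3
  after D1: wrote 3B at 0x0f = cb9b91
  after D2: wrote 8B at 0x01 = 8faccb9b91975c54
  after D3: wrote 8B at 0x18 = accb9b91975c5474
  after D4: wrote 5B at 0x13 = accb9b9197
query mem[0x14]=0xcb, mem[0x07]=0x5c, mem[0x19]=0xcb, mem[0x1e]=0x54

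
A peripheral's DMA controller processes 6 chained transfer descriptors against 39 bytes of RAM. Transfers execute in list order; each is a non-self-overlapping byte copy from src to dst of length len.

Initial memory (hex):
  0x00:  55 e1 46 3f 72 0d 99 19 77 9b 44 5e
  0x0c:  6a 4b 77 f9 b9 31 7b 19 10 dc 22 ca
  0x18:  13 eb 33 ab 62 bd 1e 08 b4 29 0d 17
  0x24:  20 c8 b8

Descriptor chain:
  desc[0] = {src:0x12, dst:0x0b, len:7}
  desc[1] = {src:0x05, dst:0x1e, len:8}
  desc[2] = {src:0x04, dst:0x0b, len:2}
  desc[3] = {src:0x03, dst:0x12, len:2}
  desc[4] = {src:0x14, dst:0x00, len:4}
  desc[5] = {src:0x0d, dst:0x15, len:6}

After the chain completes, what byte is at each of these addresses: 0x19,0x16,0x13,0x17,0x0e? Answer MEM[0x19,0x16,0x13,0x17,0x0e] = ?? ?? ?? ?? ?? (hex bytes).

#0 dst[0x0b+7] := {0x7b,0x19,0x10,0xdc,0x22,0xca,0x13}
#1 dst[0x1e+8] := {0x0d,0x99,0x19,0x77,0x9b,0x44,0x7b,0x19}
#2 dst[0x0b+2] := {0x72,0x0d}
#3 dst[0x12+2] := {0x3f,0x72}
#4 dst[0x00+4] := {0x10,0xdc,0x22,0xca}
#5 dst[0x15+6] := {0x10,0xdc,0x22,0xca,0x13,0x3f}
query mem[0x19]=0x13, mem[0x16]=0xdc, mem[0x13]=0x72, mem[0x17]=0x22, mem[0x0e]=0xdc

MEM[0x19,0x16,0x13,0x17,0x0e] = 13 dc 72 22 dc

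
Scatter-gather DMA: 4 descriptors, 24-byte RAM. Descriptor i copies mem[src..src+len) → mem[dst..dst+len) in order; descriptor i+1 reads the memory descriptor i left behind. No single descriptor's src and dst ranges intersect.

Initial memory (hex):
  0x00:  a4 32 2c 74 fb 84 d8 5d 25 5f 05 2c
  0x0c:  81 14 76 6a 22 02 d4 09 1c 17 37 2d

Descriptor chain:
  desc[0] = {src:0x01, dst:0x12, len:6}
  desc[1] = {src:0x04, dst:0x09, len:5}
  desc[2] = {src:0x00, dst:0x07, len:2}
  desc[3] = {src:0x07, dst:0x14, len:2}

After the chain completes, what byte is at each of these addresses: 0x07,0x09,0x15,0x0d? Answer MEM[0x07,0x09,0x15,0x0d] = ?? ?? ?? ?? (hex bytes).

MEM[0x07,0x09,0x15,0x0d] = a4 fb 32 25

D0: mem[0x12..0x17] <- [32 2c 74 fb 84 d8]
D1: mem[0x09..0x0d] <- [fb 84 d8 5d 25]
D2: mem[0x07..0x08] <- [a4 32]
D3: mem[0x14..0x15] <- [a4 32]
query mem[0x07]=0xa4, mem[0x09]=0xfb, mem[0x15]=0x32, mem[0x0d]=0x25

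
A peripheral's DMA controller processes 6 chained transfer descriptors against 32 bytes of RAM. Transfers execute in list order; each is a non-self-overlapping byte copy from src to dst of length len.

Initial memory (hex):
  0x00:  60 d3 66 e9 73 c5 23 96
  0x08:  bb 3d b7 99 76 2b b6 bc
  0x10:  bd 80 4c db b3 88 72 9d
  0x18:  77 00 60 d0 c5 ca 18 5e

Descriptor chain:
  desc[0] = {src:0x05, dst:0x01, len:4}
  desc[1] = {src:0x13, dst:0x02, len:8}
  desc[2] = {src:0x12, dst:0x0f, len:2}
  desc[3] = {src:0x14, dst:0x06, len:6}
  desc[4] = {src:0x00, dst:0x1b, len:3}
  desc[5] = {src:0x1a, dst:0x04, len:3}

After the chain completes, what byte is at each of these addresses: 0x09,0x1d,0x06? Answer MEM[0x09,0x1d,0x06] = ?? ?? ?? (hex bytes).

MEM[0x09,0x1d,0x06] = 9d db c5

  after D0: wrote 4B at 0x01 = c52396bb
  after D1: wrote 8B at 0x02 = dbb388729d770060
  after D2: wrote 2B at 0x0f = 4cdb
  after D3: wrote 6B at 0x06 = b388729d7700
  after D4: wrote 3B at 0x1b = 60c5db
  after D5: wrote 3B at 0x04 = 6060c5
query mem[0x09]=0x9d, mem[0x1d]=0xdb, mem[0x06]=0xc5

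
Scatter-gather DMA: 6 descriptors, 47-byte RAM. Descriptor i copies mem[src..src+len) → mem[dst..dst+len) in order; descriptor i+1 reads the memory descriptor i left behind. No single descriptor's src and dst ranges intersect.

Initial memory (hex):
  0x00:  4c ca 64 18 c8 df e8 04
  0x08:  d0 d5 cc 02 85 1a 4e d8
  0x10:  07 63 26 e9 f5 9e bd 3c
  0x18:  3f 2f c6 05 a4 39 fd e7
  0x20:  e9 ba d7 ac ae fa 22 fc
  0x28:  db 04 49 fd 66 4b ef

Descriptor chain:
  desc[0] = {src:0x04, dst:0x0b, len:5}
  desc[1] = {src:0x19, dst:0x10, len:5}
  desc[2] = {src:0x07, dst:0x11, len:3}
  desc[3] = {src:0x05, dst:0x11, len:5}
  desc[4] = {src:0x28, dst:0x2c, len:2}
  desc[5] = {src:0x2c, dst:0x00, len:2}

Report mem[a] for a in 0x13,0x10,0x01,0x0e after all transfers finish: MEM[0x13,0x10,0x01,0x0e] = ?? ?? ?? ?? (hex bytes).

  after D0: wrote 5B at 0x0b = c8dfe804d0
  after D1: wrote 5B at 0x10 = 2fc605a439
  after D2: wrote 3B at 0x11 = 04d0d5
  after D3: wrote 5B at 0x11 = dfe804d0d5
  after D4: wrote 2B at 0x2c = db04
  after D5: wrote 2B at 0x00 = db04
query mem[0x13]=0x04, mem[0x10]=0x2f, mem[0x01]=0x04, mem[0x0e]=0x04

MEM[0x13,0x10,0x01,0x0e] = 04 2f 04 04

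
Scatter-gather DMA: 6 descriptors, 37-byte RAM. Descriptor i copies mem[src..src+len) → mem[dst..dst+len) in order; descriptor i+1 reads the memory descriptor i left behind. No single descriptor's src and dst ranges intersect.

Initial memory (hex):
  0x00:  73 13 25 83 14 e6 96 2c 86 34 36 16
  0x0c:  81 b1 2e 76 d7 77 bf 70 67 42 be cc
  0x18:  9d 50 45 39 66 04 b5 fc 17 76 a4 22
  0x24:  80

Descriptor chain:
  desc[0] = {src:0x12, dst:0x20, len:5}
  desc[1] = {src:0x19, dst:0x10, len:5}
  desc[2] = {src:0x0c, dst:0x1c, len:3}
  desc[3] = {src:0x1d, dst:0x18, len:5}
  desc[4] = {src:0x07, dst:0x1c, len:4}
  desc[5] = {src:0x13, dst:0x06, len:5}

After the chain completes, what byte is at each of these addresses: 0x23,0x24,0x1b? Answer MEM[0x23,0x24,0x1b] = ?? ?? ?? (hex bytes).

  after D0: wrote 5B at 0x20 = bf706742be
  after D1: wrote 5B at 0x10 = 5045396604
  after D2: wrote 3B at 0x1c = 81b12e
  after D3: wrote 5B at 0x18 = b12efcbf70
  after D4: wrote 4B at 0x1c = 2c863436
  after D5: wrote 5B at 0x06 = 660442becc
query mem[0x23]=0x42, mem[0x24]=0xbe, mem[0x1b]=0xbf

MEM[0x23,0x24,0x1b] = 42 be bf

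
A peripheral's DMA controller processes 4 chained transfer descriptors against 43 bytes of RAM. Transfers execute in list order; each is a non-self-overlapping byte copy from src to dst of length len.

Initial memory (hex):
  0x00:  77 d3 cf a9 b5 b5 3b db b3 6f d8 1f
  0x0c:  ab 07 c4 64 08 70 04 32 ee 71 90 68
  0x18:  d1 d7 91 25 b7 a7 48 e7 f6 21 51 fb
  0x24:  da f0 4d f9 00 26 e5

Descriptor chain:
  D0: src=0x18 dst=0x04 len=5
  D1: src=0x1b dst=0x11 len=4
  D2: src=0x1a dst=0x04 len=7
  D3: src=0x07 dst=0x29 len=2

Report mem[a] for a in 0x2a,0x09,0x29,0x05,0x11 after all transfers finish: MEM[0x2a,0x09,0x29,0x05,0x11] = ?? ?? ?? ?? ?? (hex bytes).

D0: mem[0x04..0x08] <- [d1 d7 91 25 b7]
D1: mem[0x11..0x14] <- [25 b7 a7 48]
D2: mem[0x04..0x0a] <- [91 25 b7 a7 48 e7 f6]
D3: mem[0x29..0x2a] <- [a7 48]
query mem[0x2a]=0x48, mem[0x09]=0xe7, mem[0x29]=0xa7, mem[0x05]=0x25, mem[0x11]=0x25

MEM[0x2a,0x09,0x29,0x05,0x11] = 48 e7 a7 25 25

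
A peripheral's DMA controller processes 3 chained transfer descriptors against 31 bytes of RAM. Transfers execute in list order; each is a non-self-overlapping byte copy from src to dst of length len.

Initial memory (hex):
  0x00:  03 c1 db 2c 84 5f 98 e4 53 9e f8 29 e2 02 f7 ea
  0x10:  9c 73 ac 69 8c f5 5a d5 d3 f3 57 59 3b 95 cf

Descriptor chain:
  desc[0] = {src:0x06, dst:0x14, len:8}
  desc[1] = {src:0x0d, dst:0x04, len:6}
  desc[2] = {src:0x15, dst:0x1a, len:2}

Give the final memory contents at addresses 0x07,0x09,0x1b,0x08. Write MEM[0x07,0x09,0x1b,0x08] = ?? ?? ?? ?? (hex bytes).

MEM[0x07,0x09,0x1b,0x08] = 9c ac 53 73

D0: mem[0x14..0x1b] <- [98 e4 53 9e f8 29 e2 02]
D1: mem[0x04..0x09] <- [02 f7 ea 9c 73 ac]
D2: mem[0x1a..0x1b] <- [e4 53]
query mem[0x07]=0x9c, mem[0x09]=0xac, mem[0x1b]=0x53, mem[0x08]=0x73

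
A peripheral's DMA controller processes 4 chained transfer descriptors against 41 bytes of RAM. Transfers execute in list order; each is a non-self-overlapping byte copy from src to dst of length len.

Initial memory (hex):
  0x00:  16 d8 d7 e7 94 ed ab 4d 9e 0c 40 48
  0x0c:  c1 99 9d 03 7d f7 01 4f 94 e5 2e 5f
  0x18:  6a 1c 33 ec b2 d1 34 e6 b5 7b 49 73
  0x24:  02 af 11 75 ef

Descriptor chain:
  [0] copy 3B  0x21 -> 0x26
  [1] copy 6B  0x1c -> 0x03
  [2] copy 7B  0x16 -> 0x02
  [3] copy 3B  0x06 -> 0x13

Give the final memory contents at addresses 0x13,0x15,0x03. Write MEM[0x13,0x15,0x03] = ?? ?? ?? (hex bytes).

MEM[0x13,0x15,0x03] = 33 b2 5f

[0] 0x21->0x26 len=3 : 7b 49 73
[1] 0x1c->0x03 len=6 : b2 d1 34 e6 b5 7b
[2] 0x16->0x02 len=7 : 2e 5f 6a 1c 33 ec b2
[3] 0x06->0x13 len=3 : 33 ec b2
query mem[0x13]=0x33, mem[0x15]=0xb2, mem[0x03]=0x5f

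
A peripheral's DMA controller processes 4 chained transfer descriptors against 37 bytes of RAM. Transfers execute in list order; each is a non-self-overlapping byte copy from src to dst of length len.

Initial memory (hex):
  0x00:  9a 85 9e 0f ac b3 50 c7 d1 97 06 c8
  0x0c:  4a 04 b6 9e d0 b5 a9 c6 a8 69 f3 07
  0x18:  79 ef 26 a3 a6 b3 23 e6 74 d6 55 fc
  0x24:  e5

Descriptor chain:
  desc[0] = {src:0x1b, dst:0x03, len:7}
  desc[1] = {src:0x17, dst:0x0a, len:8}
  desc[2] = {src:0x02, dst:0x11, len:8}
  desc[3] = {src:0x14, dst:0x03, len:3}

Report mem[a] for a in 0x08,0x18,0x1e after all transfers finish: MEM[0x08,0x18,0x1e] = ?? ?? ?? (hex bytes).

MEM[0x08,0x18,0x1e] = 74 d6 23

[0] 0x1b->0x03 len=7 : a3 a6 b3 23 e6 74 d6
[1] 0x17->0x0a len=8 : 07 79 ef 26 a3 a6 b3 23
[2] 0x02->0x11 len=8 : 9e a3 a6 b3 23 e6 74 d6
[3] 0x14->0x03 len=3 : b3 23 e6
query mem[0x08]=0x74, mem[0x18]=0xd6, mem[0x1e]=0x23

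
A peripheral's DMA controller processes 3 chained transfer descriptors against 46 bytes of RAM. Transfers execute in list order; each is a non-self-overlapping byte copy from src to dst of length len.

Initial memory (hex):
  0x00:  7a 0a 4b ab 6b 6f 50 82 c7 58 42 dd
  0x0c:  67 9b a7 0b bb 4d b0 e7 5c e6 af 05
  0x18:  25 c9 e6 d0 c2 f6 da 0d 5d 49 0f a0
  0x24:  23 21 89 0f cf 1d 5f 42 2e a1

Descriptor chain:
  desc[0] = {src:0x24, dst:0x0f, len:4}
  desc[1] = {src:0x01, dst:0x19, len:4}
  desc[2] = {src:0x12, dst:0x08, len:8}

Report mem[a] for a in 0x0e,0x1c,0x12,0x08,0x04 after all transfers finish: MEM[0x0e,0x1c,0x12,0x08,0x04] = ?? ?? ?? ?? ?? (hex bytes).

MEM[0x0e,0x1c,0x12,0x08,0x04] = 25 6b 0f 0f 6b

#0 dst[0x0f+4] := {0x23,0x21,0x89,0x0f}
#1 dst[0x19+4] := {0x0a,0x4b,0xab,0x6b}
#2 dst[0x08+8] := {0x0f,0xe7,0x5c,0xe6,0xaf,0x05,0x25,0x0a}
query mem[0x0e]=0x25, mem[0x1c]=0x6b, mem[0x12]=0x0f, mem[0x08]=0x0f, mem[0x04]=0x6b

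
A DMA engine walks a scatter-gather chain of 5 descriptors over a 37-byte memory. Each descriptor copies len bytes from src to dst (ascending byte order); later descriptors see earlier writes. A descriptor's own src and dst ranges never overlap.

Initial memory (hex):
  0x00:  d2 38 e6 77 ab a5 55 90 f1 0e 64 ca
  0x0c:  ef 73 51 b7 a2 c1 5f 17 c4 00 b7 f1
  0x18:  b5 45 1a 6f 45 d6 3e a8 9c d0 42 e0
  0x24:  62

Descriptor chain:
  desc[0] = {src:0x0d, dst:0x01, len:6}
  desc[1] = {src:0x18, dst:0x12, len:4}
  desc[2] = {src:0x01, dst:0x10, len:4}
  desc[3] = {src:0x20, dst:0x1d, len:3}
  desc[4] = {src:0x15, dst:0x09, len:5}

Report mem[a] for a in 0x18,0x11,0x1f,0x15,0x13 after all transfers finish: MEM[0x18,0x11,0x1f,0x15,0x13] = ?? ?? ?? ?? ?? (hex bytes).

MEM[0x18,0x11,0x1f,0x15,0x13] = b5 51 42 6f a2

D0: mem[0x01..0x06] <- [73 51 b7 a2 c1 5f]
D1: mem[0x12..0x15] <- [b5 45 1a 6f]
D2: mem[0x10..0x13] <- [73 51 b7 a2]
D3: mem[0x1d..0x1f] <- [9c d0 42]
D4: mem[0x09..0x0d] <- [6f b7 f1 b5 45]
query mem[0x18]=0xb5, mem[0x11]=0x51, mem[0x1f]=0x42, mem[0x15]=0x6f, mem[0x13]=0xa2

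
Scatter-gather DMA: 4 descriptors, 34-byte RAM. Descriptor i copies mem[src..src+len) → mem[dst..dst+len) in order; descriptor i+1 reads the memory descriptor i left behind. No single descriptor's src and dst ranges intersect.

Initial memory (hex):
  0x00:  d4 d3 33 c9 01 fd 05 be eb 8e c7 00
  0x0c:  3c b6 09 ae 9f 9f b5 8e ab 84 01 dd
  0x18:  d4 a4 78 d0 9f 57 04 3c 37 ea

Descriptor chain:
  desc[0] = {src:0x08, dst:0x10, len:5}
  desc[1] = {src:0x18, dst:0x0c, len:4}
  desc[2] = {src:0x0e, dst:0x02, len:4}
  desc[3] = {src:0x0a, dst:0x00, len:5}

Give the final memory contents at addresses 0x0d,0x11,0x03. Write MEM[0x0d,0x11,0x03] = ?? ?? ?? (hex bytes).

MEM[0x0d,0x11,0x03] = a4 8e a4

  after D0: wrote 5B at 0x10 = eb8ec7003c
  after D1: wrote 4B at 0x0c = d4a478d0
  after D2: wrote 4B at 0x02 = 78d0eb8e
  after D3: wrote 5B at 0x00 = c700d4a478
query mem[0x0d]=0xa4, mem[0x11]=0x8e, mem[0x03]=0xa4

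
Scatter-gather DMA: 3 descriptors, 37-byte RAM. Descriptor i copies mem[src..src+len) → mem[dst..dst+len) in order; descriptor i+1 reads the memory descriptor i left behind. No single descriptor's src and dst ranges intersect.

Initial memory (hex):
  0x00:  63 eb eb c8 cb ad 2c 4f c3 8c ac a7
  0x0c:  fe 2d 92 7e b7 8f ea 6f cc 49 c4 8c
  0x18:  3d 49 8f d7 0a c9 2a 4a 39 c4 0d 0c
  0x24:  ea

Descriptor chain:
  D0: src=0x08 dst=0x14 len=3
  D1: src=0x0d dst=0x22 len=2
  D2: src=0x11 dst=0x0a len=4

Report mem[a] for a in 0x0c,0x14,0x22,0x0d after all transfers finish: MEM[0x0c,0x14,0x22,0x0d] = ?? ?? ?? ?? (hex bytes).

MEM[0x0c,0x14,0x22,0x0d] = 6f c3 2d c3

#0 dst[0x14+3] := {0xc3,0x8c,0xac}
#1 dst[0x22+2] := {0x2d,0x92}
#2 dst[0x0a+4] := {0x8f,0xea,0x6f,0xc3}
query mem[0x0c]=0x6f, mem[0x14]=0xc3, mem[0x22]=0x2d, mem[0x0d]=0xc3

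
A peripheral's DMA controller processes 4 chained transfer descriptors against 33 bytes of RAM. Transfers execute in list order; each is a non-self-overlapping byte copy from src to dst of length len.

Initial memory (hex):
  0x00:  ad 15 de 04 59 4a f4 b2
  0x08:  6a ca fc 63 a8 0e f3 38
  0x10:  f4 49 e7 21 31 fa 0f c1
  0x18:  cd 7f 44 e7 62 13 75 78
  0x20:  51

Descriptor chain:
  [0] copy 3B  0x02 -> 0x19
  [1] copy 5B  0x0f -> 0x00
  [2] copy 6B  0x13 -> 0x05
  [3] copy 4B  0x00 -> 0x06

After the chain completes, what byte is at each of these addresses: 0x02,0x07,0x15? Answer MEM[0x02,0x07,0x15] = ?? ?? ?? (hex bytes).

MEM[0x02,0x07,0x15] = 49 f4 fa

[0] 0x02->0x19 len=3 : de 04 59
[1] 0x0f->0x00 len=5 : 38 f4 49 e7 21
[2] 0x13->0x05 len=6 : 21 31 fa 0f c1 cd
[3] 0x00->0x06 len=4 : 38 f4 49 e7
query mem[0x02]=0x49, mem[0x07]=0xf4, mem[0x15]=0xfa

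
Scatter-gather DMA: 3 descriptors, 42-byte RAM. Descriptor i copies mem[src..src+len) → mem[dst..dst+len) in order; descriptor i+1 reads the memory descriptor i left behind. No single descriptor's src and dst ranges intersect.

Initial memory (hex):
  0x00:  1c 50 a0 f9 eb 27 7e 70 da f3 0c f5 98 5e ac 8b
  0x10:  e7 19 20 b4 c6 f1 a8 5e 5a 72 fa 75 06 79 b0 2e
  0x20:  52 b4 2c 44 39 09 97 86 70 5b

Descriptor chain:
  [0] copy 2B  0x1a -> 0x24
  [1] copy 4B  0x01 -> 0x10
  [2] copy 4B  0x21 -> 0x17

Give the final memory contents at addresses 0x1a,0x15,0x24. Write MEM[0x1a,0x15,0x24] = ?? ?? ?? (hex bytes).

#0 dst[0x24+2] := {0xfa,0x75}
#1 dst[0x10+4] := {0x50,0xa0,0xf9,0xeb}
#2 dst[0x17+4] := {0xb4,0x2c,0x44,0xfa}
query mem[0x1a]=0xfa, mem[0x15]=0xf1, mem[0x24]=0xfa

MEM[0x1a,0x15,0x24] = fa f1 fa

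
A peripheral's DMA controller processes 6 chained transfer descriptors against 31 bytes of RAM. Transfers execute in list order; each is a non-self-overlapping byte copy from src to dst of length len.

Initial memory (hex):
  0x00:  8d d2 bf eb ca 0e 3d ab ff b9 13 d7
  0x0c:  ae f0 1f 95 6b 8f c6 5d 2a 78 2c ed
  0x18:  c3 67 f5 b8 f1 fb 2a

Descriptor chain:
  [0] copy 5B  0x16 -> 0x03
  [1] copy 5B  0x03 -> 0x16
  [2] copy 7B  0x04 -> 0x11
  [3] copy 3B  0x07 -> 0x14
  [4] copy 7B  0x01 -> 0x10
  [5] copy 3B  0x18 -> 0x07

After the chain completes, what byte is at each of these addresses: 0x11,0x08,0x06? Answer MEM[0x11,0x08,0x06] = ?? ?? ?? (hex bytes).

MEM[0x11,0x08,0x06] = bf 67 67

D0: mem[0x03..0x07] <- [2c ed c3 67 f5]
D1: mem[0x16..0x1a] <- [2c ed c3 67 f5]
D2: mem[0x11..0x17] <- [ed c3 67 f5 ff b9 13]
D3: mem[0x14..0x16] <- [f5 ff b9]
D4: mem[0x10..0x16] <- [d2 bf 2c ed c3 67 f5]
D5: mem[0x07..0x09] <- [c3 67 f5]
query mem[0x11]=0xbf, mem[0x08]=0x67, mem[0x06]=0x67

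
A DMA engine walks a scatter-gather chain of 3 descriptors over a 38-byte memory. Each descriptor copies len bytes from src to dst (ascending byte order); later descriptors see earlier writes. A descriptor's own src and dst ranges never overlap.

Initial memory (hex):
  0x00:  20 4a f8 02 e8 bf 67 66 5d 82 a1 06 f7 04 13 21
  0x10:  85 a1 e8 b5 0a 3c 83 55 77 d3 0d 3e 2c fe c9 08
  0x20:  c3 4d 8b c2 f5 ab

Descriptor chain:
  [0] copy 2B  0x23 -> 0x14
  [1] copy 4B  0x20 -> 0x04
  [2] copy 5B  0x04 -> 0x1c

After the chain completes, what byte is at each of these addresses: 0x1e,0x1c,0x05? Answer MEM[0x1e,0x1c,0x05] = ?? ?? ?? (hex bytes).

MEM[0x1e,0x1c,0x05] = 8b c3 4d

[0] 0x23->0x14 len=2 : c2 f5
[1] 0x20->0x04 len=4 : c3 4d 8b c2
[2] 0x04->0x1c len=5 : c3 4d 8b c2 5d
query mem[0x1e]=0x8b, mem[0x1c]=0xc3, mem[0x05]=0x4d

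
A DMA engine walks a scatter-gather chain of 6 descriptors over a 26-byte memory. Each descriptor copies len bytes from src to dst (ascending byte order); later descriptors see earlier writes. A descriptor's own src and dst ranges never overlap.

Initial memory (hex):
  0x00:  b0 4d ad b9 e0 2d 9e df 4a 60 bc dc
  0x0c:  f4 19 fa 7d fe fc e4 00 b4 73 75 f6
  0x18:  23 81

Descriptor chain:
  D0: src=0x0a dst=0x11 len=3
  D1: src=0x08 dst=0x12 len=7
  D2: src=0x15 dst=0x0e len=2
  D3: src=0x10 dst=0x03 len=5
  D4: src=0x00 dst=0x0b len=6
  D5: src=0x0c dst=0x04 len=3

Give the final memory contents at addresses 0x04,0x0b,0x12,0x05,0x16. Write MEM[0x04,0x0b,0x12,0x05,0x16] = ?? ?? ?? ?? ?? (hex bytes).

[0] 0x0a->0x11 len=3 : bc dc f4
[1] 0x08->0x12 len=7 : 4a 60 bc dc f4 19 fa
[2] 0x15->0x0e len=2 : dc f4
[3] 0x10->0x03 len=5 : fe bc 4a 60 bc
[4] 0x00->0x0b len=6 : b0 4d ad fe bc 4a
[5] 0x0c->0x04 len=3 : 4d ad fe
query mem[0x04]=0x4d, mem[0x0b]=0xb0, mem[0x12]=0x4a, mem[0x05]=0xad, mem[0x16]=0xf4

MEM[0x04,0x0b,0x12,0x05,0x16] = 4d b0 4a ad f4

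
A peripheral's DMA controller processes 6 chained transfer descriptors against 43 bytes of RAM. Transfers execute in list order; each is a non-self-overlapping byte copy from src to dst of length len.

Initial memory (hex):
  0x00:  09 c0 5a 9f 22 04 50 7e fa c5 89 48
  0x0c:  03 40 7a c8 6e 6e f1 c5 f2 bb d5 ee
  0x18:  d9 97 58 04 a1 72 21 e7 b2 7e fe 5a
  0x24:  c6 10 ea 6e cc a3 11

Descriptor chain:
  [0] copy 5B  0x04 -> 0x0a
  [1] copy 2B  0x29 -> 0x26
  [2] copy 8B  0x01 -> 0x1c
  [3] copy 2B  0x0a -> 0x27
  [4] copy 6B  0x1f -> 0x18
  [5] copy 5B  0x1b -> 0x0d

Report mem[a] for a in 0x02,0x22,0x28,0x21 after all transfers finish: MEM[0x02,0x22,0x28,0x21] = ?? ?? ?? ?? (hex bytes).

MEM[0x02,0x22,0x28,0x21] = 5a 7e 04 50

D0: mem[0x0a..0x0e] <- [22 04 50 7e fa]
D1: mem[0x26..0x27] <- [a3 11]
D2: mem[0x1c..0x23] <- [c0 5a 9f 22 04 50 7e fa]
D3: mem[0x27..0x28] <- [22 04]
D4: mem[0x18..0x1d] <- [22 04 50 7e fa c6]
D5: mem[0x0d..0x11] <- [7e fa c6 9f 22]
query mem[0x02]=0x5a, mem[0x22]=0x7e, mem[0x28]=0x04, mem[0x21]=0x50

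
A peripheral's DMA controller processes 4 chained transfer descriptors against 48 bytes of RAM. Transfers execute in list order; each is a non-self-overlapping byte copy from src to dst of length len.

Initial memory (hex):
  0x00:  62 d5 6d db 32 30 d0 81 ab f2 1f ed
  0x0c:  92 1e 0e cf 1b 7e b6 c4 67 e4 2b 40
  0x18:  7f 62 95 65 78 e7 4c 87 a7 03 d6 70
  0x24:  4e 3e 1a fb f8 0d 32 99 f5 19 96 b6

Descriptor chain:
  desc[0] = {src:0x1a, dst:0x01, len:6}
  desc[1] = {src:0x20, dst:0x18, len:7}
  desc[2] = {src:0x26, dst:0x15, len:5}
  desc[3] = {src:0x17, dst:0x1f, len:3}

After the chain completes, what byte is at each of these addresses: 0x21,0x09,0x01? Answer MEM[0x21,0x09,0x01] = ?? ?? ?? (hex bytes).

#0 dst[0x01+6] := {0x95,0x65,0x78,0xe7,0x4c,0x87}
#1 dst[0x18+7] := {0xa7,0x03,0xd6,0x70,0x4e,0x3e,0x1a}
#2 dst[0x15+5] := {0x1a,0xfb,0xf8,0x0d,0x32}
#3 dst[0x1f+3] := {0xf8,0x0d,0x32}
query mem[0x21]=0x32, mem[0x09]=0xf2, mem[0x01]=0x95

MEM[0x21,0x09,0x01] = 32 f2 95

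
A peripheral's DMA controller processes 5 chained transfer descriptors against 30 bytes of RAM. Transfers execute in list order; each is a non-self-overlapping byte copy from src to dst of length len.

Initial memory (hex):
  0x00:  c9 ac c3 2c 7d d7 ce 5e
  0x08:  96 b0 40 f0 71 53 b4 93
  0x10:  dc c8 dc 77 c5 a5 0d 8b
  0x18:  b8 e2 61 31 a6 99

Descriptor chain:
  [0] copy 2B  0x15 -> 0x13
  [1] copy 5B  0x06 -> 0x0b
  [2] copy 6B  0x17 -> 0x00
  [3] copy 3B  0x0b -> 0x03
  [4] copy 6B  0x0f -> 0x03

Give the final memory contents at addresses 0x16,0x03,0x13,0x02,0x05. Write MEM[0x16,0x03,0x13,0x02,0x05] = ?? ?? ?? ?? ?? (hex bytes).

MEM[0x16,0x03,0x13,0x02,0x05] = 0d 40 a5 e2 c8

[0] 0x15->0x13 len=2 : a5 0d
[1] 0x06->0x0b len=5 : ce 5e 96 b0 40
[2] 0x17->0x00 len=6 : 8b b8 e2 61 31 a6
[3] 0x0b->0x03 len=3 : ce 5e 96
[4] 0x0f->0x03 len=6 : 40 dc c8 dc a5 0d
query mem[0x16]=0x0d, mem[0x03]=0x40, mem[0x13]=0xa5, mem[0x02]=0xe2, mem[0x05]=0xc8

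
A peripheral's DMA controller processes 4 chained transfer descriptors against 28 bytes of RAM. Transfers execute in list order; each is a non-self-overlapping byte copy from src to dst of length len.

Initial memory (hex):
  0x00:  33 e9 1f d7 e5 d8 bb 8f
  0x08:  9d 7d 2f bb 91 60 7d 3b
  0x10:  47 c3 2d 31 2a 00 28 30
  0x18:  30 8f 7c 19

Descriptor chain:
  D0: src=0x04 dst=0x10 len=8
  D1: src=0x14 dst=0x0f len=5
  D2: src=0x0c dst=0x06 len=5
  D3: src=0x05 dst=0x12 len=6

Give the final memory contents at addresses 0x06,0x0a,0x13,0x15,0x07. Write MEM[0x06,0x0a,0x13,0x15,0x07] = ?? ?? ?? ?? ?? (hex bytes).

[0] 0x04->0x10 len=8 : e5 d8 bb 8f 9d 7d 2f bb
[1] 0x14->0x0f len=5 : 9d 7d 2f bb 30
[2] 0x0c->0x06 len=5 : 91 60 7d 9d 7d
[3] 0x05->0x12 len=6 : d8 91 60 7d 9d 7d
query mem[0x06]=0x91, mem[0x0a]=0x7d, mem[0x13]=0x91, mem[0x15]=0x7d, mem[0x07]=0x60

MEM[0x06,0x0a,0x13,0x15,0x07] = 91 7d 91 7d 60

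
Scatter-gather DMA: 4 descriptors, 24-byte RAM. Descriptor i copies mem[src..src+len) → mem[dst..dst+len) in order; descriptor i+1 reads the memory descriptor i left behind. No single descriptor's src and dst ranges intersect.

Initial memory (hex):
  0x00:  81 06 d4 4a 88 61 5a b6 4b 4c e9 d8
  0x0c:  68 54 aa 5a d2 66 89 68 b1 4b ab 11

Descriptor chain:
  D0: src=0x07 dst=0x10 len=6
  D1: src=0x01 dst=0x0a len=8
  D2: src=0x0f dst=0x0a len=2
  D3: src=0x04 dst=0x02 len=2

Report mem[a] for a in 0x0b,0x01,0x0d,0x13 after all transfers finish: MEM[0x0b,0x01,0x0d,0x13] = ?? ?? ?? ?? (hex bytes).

MEM[0x0b,0x01,0x0d,0x13] = b6 06 88 e9

#0 dst[0x10+6] := {0xb6,0x4b,0x4c,0xe9,0xd8,0x68}
#1 dst[0x0a+8] := {0x06,0xd4,0x4a,0x88,0x61,0x5a,0xb6,0x4b}
#2 dst[0x0a+2] := {0x5a,0xb6}
#3 dst[0x02+2] := {0x88,0x61}
query mem[0x0b]=0xb6, mem[0x01]=0x06, mem[0x0d]=0x88, mem[0x13]=0xe9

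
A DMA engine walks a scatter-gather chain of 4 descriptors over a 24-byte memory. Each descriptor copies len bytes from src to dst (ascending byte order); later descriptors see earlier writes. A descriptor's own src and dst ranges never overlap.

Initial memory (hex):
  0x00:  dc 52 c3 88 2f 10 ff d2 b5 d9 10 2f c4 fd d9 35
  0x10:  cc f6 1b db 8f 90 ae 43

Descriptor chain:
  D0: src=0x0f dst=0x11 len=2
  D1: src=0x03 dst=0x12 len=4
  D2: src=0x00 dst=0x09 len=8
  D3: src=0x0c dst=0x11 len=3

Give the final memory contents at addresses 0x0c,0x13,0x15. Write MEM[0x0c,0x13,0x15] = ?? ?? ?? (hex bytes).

MEM[0x0c,0x13,0x15] = 88 10 ff

#0 dst[0x11+2] := {0x35,0xcc}
#1 dst[0x12+4] := {0x88,0x2f,0x10,0xff}
#2 dst[0x09+8] := {0xdc,0x52,0xc3,0x88,0x2f,0x10,0xff,0xd2}
#3 dst[0x11+3] := {0x88,0x2f,0x10}
query mem[0x0c]=0x88, mem[0x13]=0x10, mem[0x15]=0xff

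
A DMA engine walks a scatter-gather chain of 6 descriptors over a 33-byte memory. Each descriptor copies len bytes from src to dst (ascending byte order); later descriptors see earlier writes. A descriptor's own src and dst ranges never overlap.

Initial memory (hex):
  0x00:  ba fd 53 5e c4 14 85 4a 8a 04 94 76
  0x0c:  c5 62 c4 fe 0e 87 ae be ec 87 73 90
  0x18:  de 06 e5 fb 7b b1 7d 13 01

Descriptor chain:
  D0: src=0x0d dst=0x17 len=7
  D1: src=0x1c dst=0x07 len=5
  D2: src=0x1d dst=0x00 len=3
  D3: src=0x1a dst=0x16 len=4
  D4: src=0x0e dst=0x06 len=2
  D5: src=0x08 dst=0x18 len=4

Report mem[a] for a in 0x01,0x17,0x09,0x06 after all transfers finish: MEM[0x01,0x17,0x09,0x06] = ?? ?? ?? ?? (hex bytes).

MEM[0x01,0x17,0x09,0x06] = 7d 87 7d c4

[0] 0x0d->0x17 len=7 : 62 c4 fe 0e 87 ae be
[1] 0x1c->0x07 len=5 : ae be 7d 13 01
[2] 0x1d->0x00 len=3 : be 7d 13
[3] 0x1a->0x16 len=4 : 0e 87 ae be
[4] 0x0e->0x06 len=2 : c4 fe
[5] 0x08->0x18 len=4 : be 7d 13 01
query mem[0x01]=0x7d, mem[0x17]=0x87, mem[0x09]=0x7d, mem[0x06]=0xc4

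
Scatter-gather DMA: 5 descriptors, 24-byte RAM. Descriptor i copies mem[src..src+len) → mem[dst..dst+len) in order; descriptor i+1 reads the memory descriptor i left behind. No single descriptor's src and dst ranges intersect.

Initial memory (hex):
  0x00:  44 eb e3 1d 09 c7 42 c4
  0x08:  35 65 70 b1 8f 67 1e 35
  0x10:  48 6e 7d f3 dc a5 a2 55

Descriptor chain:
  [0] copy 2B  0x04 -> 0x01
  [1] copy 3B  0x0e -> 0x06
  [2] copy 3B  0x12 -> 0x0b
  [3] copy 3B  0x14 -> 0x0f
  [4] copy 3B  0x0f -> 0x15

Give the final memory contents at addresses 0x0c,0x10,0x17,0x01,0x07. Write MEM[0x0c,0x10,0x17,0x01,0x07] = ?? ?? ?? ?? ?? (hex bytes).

MEM[0x0c,0x10,0x17,0x01,0x07] = f3 a5 a2 09 35

  after D0: wrote 2B at 0x01 = 09c7
  after D1: wrote 3B at 0x06 = 1e3548
  after D2: wrote 3B at 0x0b = 7df3dc
  after D3: wrote 3B at 0x0f = dca5a2
  after D4: wrote 3B at 0x15 = dca5a2
query mem[0x0c]=0xf3, mem[0x10]=0xa5, mem[0x17]=0xa2, mem[0x01]=0x09, mem[0x07]=0x35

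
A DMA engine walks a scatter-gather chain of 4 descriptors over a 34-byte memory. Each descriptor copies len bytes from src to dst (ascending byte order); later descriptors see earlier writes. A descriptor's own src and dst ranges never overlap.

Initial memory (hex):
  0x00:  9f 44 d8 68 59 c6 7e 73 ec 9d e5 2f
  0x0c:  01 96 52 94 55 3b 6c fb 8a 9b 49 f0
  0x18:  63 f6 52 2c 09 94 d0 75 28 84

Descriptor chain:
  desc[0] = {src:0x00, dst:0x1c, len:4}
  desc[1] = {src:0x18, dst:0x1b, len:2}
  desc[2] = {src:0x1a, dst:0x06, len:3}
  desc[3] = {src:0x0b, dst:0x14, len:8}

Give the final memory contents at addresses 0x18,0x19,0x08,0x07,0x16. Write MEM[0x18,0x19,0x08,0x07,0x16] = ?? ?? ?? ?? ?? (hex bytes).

D0: mem[0x1c..0x1f] <- [9f 44 d8 68]
D1: mem[0x1b..0x1c] <- [63 f6]
D2: mem[0x06..0x08] <- [52 63 f6]
D3: mem[0x14..0x1b] <- [2f 01 96 52 94 55 3b 6c]
query mem[0x18]=0x94, mem[0x19]=0x55, mem[0x08]=0xf6, mem[0x07]=0x63, mem[0x16]=0x96

MEM[0x18,0x19,0x08,0x07,0x16] = 94 55 f6 63 96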